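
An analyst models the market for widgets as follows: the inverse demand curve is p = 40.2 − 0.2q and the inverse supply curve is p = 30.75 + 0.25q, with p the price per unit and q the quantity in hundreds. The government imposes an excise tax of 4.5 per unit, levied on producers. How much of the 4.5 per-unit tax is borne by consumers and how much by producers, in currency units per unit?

Inverting to q(p) form: qd = 201 − 5p; qs = 4p − 123.
Without the tax, 201 − 5p = 4p − 123 gives 9p = 324, so p* = 36 and q* = 21.
With the tax collected from producers, supply shifts: qs = 4(p − 4.5) − 123.
New equilibrium: consumers pay 38, producers receive 33.5, q = 11. (Wedge: pb − ps = 4.5.)
Burden on consumers: 2; on producers: 2.5. (They sum to 4.5.)

Consumers bear 2 per unit; producers bear 2.5 per unit.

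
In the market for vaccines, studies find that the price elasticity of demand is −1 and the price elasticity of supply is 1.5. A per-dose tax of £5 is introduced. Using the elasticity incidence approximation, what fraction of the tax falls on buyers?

Incidence ratio: buyers' share ≈ εs / (εs + |εd|) = 1.5 / (1.5 + 1) = 0.6.
Supply is the more elastic side, so buyers bear the larger share.

Buyers' share ≈ 0.6.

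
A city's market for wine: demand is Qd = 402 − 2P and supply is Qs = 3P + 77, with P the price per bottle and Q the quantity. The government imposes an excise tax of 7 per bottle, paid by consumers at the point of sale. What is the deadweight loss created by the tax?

Deadweight loss = 29.4.

Without the tax, 402 − 2P = 3P + 77 gives 5P = 325, so P* = 65 and Q* = 272.
With the tax collected from consumers, demand (in seller-price terms) shifts: Qd = 402 − 2(P + 7).
New equilibrium: consumers pay 69.2, producers receive 62.2, Q = 263.6. (Wedge: Pb − Ps = 7.)
Quantity falls by |ΔQ| = |272 − 263.6| = 8.4.
DWL = ½ · t · |ΔQ| = ½ · 7 · 8.4 = 29.4.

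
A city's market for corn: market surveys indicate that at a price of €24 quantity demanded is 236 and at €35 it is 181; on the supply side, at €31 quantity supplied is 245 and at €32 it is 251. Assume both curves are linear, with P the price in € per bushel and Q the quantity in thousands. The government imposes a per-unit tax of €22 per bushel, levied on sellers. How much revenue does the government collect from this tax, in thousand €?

Demand slope: (181 − 236)/(35 − 24) = -5, so Qd = 356 − 5P.
Supply slope: (251 − 245)/(32 − 31) = 6, so Qs = 6P + 59.
Before the tax: set 356 − 5P = 6P + 59 → P* = €27, Q* = 221.
With the tax collected from sellers, supply shifts: Qs = 6(P − 22) + 59.
New equilibrium: consumers pay €39, sellers receive €17, Q = 161. (Wedge: Pb − Ps = 22.)
Revenue = t · Q = 22 · 161 = €3542.

Tax revenue = €3542 thousand.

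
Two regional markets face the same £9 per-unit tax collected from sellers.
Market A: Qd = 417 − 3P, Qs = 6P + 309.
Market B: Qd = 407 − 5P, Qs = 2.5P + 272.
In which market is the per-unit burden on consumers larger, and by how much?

Market A, by £3.

Market A: pre-tax P* = £12, Q* = 381; post-tax Q = 363; per-unit burden on consumers = £6.
Market B: pre-tax P* = £18, Q* = 317; post-tax Q = 302; per-unit burden on consumers = £3.
Difference: £6 vs £3 → market A is larger by £3.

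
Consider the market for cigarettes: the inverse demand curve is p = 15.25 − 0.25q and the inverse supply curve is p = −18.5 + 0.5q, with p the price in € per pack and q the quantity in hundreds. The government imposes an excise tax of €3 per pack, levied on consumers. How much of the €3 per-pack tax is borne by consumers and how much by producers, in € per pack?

Rewrite in direct form: qd = 61 − 4p and qs = 2p + 37.
Before the tax: set 61 − 4p = 2p + 37 → p* = €4, q* = 45.
With the tax collected from consumers, demand (in seller-price terms) shifts: qd = 61 − 4(p + 3).
Solving gives q = 41 with consumers paying €5 and producers receiving €2 (the €3 wedge).
Burden on consumers: €1; on producers: €2. (They sum to €3.)
The less price-elastic side of the market bears the larger share of a per-unit tax.

Consumers bear €1 per pack; producers bear €2 per pack.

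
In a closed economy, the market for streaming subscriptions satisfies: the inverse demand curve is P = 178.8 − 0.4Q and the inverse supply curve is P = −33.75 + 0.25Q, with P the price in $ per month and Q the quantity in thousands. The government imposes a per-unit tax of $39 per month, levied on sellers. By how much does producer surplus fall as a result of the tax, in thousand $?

Producer surplus falls by $4455 thousand.

Rewrite in direct form: Qd = 447 − 2.5P and Qs = 4P + 135.
Without the tax, 447 − 2.5P = 4P + 135 gives 6.5P = 312, so P* = $48 and Q* = 327.
With the tax collected from sellers, supply shifts: Qs = 4(P − 39) + 135.
New equilibrium: consumers pay $72, sellers receive $33, Q = 267. (Wedge: Pb − Ps = 39.)
ΔPS is the trapezoid between Q = 267 and Q = 327 of height $15: ½ · (327 + 267) · 15 = $4455.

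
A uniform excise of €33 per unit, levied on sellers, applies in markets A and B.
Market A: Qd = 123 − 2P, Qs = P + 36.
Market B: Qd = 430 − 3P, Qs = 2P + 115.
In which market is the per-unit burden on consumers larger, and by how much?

Market B, by €2.2.

Market A: pre-tax P* = €29, Q* = 65; post-tax Q = 43; per-unit burden on consumers = €11.
Market B: pre-tax P* = €63, Q* = 241; post-tax Q = 201.4; per-unit burden on consumers = €13.2.
Difference: €11 vs €13.2 → market B is larger by €2.2.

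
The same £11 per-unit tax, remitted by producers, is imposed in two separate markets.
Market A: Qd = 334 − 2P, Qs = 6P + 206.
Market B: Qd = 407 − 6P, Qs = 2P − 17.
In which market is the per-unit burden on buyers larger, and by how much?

Market A: pre-tax P* = £16, Q* = 302; post-tax Q = 285.5; per-unit burden on buyers = £8.25.
Market B: pre-tax P* = £53, Q* = 89; post-tax Q = 72.5; per-unit burden on buyers = £2.75.
Difference: £8.25 vs £2.75 → market A is larger by £5.5.

Market A, by £5.5.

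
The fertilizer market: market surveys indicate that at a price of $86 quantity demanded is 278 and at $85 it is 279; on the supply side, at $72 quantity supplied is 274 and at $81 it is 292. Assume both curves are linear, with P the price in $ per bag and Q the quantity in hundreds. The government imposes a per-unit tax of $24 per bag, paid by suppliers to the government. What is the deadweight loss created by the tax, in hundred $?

Deadweight loss = $192 hundred.

Demand slope: (279 − 278)/(85 − 86) = -1, so Qd = 364 − P.
Supply slope: (292 − 274)/(81 − 72) = 2, so Qs = 2P + 130.
Before the tax: set 364 − P = 2P + 130 → P* = $78, Q* = 286.
With the tax collected from suppliers, supply shifts: Qs = 2(P − 24) + 130.
New equilibrium: consumers pay $94, suppliers receive $70, Q = 270. (Wedge: Pb − Ps = 24.)
Quantity falls by |ΔQ| = |286 − 270| = 16.
DWL = ½ · t · |ΔQ| = ½ · 24 · 16 = $192.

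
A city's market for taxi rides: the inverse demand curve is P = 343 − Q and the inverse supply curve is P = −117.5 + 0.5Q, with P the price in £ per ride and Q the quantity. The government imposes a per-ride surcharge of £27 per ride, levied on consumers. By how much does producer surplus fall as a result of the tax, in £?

Producer surplus falls by £2682.

Inverting to Q(P) form: Qd = 343 − P; Qs = 2P + 235.
Without the tax, 343 − P = 2P + 235 gives 3P = 108, so P* = £36 and Q* = 307.
With the tax collected from consumers, demand (in seller-price terms) shifts: Qd = 343 − (P + 27).
New equilibrium: consumers pay £54, suppliers receive £27, Q = 289. (Wedge: Pb − Ps = 27.)
ΔPS is the trapezoid between Q = 289 and Q = 307 of height £9: ½ · (307 + 289) · 9 = £2682.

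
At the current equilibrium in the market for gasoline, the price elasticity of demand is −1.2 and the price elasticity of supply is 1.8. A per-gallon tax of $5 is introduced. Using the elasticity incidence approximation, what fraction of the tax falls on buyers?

Buyers' share ≈ 0.6.

Incidence ratio: buyers' share ≈ εs / (εs + |εd|) = 1.8 / (1.8 + 1.2) = 0.6.
Supply is the more elastic side, so buyers bear the larger share.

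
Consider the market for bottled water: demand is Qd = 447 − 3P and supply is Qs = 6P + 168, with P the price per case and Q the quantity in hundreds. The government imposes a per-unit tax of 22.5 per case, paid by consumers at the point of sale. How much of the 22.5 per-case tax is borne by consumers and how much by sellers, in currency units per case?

Before the tax: set 447 − 3P = 6P + 168 → P* = 31, Q* = 354.
With the tax collected from consumers, demand (in seller-price terms) shifts: Qd = 447 − 3(P + 22.5).
New equilibrium: consumers pay 46, sellers receive 23.5, Q = 309. (Wedge: Pb − Ps = 22.5.)
Burden on consumers: 15; on sellers: 7.5. (They sum to 22.5.)

Consumers bear 15 per case; sellers bear 7.5 per case.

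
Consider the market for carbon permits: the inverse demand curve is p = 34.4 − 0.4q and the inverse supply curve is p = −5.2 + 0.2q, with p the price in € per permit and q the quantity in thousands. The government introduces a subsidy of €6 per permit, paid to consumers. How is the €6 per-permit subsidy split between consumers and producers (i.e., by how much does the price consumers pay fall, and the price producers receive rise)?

Rewrite in direct form: qd = 86 − 2.5p and qs = 5p + 26.
Without the subsidy, 86 − 2.5p = 5p + 26 gives 7.5p = 60, so p* = €8 and q* = 66.
With a per-unit subsidy paid to consumers, each effectively pays p − 6, so demand becomes qd = 86 − 2.5(p − 6).
Solving gives q = 76 with consumers paying €4 and producers receiving €10 (the €6 wedge).
Gain to consumers: €4; to producers: €2. (They sum to €6.)

Consumers gain €4 per permit; producers gain €2 per permit.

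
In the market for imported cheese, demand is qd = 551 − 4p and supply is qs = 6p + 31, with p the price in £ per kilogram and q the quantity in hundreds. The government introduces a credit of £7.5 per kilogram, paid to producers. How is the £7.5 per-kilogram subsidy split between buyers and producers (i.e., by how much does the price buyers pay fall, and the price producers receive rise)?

Buyers gain £4.5 per kilogram; producers gain £3 per kilogram.

Without the subsidy, 551 − 4p = 6p + 31 gives 10p = 520, so p* = £52 and q* = 343.
With a per-unit subsidy paid to producers, each receives p + 7.5 per unit sold, so supply becomes qs = 6(p + 7.5) + 31.
New equilibrium: buyers pay £47.5, producers receive £55, q = 361. (Wedge: pb − ps = −7.5.)
Gain to buyers: £4.5; to producers: £3. (They sum to £7.5.)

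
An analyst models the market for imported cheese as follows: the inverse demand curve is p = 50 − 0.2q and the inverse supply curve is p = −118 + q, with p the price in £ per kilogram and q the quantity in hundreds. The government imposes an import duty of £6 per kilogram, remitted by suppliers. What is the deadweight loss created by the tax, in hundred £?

Inverting to q(p) form: qd = 250 − 5p; qs = p + 118.
Before the tax: set 250 − 5p = p + 118 → p* = £22, q* = 140.
With the tax collected from suppliers, supply shifts: qs = (p − 6) + 118.
Solving gives q = 135 with buyers paying £23 and suppliers receiving £17 (the £6 wedge).
Quantity falls by |ΔQ| = |140 − 135| = 5.
DWL = ½ · t · |ΔQ| = ½ · 6 · 5 = £15.

Deadweight loss = £15 hundred.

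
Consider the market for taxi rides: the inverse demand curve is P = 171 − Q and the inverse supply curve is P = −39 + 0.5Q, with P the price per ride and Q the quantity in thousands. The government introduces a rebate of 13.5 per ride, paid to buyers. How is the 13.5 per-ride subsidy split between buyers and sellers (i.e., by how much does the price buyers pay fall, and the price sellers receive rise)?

Buyers gain 9 per ride; sellers gain 4.5 per ride.

Inverting to Q(P) form: Qd = 171 − P; Qs = 2P + 78.
Before the subsidy: set 171 − P = 2P + 78 → P* = 31, Q* = 140.
With a per-unit subsidy paid to buyers, each effectively pays P − 13.5, so demand becomes Qd = 171 − (P − 13.5).
Solving gives Q = 149 with buyers paying 22 and sellers receiving 35.5 (the 13.5 wedge).
Gain to buyers: 9; to sellers: 4.5. (They sum to 13.5.)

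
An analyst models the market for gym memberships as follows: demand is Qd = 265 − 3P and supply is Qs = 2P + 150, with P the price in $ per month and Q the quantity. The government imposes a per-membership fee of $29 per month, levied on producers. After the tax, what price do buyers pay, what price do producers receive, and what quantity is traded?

Without the tax, 265 − 3P = 2P + 150 gives 5P = 115, so P* = $23 and Q* = 196.
With the tax collected from producers, supply shifts: Qs = 2(P − 29) + 150.
Solving gives Q = 161.2 with buyers paying $34.6 and producers receiving $5.6 (the $29 wedge).

Buyers pay $34.6; producers receive $5.6; quantity = 161.2.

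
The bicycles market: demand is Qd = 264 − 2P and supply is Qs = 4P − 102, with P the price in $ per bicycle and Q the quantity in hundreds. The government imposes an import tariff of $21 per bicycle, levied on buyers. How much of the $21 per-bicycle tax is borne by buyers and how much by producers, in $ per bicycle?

Buyers bear $14 per bicycle; producers bear $7 per bicycle.

Without the tax, 264 − 2P = 4P − 102 gives 6P = 366, so P* = $61 and Q* = 142.
With the tax collected from buyers, demand (in seller-price terms) shifts: Qd = 264 − 2(P + 21).
New equilibrium: buyers pay $75, producers receive $54, Q = 114. (Wedge: Pb − Ps = 21.)
Burden on buyers: $14; on producers: $7. (They sum to $21.)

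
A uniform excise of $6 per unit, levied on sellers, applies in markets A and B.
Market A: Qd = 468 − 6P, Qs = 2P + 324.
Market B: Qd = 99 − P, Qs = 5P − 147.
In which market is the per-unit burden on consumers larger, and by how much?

Market A: pre-tax P* = $18, Q* = 360; post-tax Q = 351; per-unit burden on consumers = $1.5.
Market B: pre-tax P* = $41, Q* = 58; post-tax Q = 53; per-unit burden on consumers = $5.
Difference: $1.5 vs $5 → market B is larger by $3.5.

Market B, by $3.5.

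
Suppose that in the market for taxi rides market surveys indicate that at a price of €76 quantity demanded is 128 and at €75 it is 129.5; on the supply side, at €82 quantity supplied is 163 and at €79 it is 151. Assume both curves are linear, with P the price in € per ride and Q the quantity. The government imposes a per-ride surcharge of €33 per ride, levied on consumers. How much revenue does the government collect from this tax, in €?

Demand slope: (129.5 − 128)/(75 − 76) = -1.5, so Qd = 242 − 1.5P.
Supply slope: (151 − 163)/(79 − 82) = 4, so Qs = 4P − 165.
Without the tax, 242 − 1.5P = 4P − 165 gives 5.5P = 407, so P* = €74 and Q* = 131.
With the tax collected from consumers, demand (in seller-price terms) shifts: Qd = 242 − 1.5(P + 33).
Solving gives Q = 95 with consumers paying €98 and producers receiving €65 (the €33 wedge).
Revenue = t · Q = 33 · 95 = €3135.

Tax revenue = €3135.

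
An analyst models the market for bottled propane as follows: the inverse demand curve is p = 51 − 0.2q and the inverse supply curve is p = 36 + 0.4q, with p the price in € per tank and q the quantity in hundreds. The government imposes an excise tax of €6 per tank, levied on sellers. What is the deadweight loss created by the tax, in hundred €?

Deadweight loss = €30 hundred.

Inverting to q(p) form: qd = 255 − 5p; qs = 2.5p − 90.
Before the tax: set 255 − 5p = 2.5p − 90 → p* = €46, q* = 25.
With the tax collected from sellers, supply shifts: qs = 2.5(p − 6) − 90.
Solving gives q = 15 with consumers paying €48 and sellers receiving €42 (the €6 wedge).
Quantity falls by |ΔQ| = |25 − 15| = 10.
DWL = ½ · t · |ΔQ| = ½ · 6 · 10 = €30.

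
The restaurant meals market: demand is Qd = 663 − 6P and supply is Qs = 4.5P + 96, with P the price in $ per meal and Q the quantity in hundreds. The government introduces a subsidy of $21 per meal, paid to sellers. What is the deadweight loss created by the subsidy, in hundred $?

Before the subsidy: set 663 − 6P = 4.5P + 96 → P* = $54, Q* = 339.
With a per-unit subsidy paid to sellers, each receives P + 21 per unit sold, so supply becomes Qs = 4.5(P + 21) + 96.
Solving gives Q = 393 with consumers paying $45 and sellers receiving $66 (the $21 wedge).
Quantity rises by |ΔQ| = |339 − 393| = 54.
DWL = ½ · t · |ΔQ| = ½ · 21 · 54 = $567.

Deadweight loss = $567 hundred.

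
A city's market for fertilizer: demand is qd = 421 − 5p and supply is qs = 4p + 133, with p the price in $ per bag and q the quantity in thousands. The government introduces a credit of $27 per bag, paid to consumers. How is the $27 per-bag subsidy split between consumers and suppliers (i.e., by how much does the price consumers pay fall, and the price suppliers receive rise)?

Consumers gain $12 per bag; suppliers gain $15 per bag.

Without the subsidy, 421 − 5p = 4p + 133 gives 9p = 288, so p* = $32 and q* = 261.
With a per-unit subsidy paid to consumers, each effectively pays p − 27, so demand becomes qd = 421 − 5(p − 27).
Solving gives q = 321 with consumers paying $20 and suppliers receiving $47 (the $27 wedge).
Gain to consumers: $12; to suppliers: $15. (They sum to $27.)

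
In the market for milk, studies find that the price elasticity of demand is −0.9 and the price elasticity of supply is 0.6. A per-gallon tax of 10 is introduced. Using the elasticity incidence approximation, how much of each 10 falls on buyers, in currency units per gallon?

Incidence ratio: buyers' share ≈ εs / (εs + |εd|) = 0.6 / (0.6 + 0.9) = 0.4.
So buyers bear ≈ 0.4 × 10 = 4; suppliers bear 6.

Buyers bear ≈ 4 per gallon.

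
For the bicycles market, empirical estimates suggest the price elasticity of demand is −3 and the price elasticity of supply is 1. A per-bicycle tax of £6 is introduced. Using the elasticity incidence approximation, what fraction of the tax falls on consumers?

Consumers' share ≈ 0.25.

Incidence ratio: consumers' share ≈ εs / (εs + |εd|) = 1 / (1 + 3) = 0.25.
Supply is the less elastic side, so consumers bear the smaller share.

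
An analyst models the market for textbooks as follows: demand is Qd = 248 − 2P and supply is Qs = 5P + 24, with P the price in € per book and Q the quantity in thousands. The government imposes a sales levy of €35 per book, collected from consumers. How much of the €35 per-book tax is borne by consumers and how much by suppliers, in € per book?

Before the tax: set 248 − 2P = 5P + 24 → P* = €32, Q* = 184.
With the tax collected from consumers, demand (in seller-price terms) shifts: Qd = 248 − 2(P + 35).
Solving gives Q = 134 with consumers paying €57 and suppliers receiving €22 (the €35 wedge).
Burden on consumers: €25; on suppliers: €10. (They sum to €35.)
The less price-elastic side of the market bears the larger share of a per-unit tax.

Consumers bear €25 per book; suppliers bear €10 per book.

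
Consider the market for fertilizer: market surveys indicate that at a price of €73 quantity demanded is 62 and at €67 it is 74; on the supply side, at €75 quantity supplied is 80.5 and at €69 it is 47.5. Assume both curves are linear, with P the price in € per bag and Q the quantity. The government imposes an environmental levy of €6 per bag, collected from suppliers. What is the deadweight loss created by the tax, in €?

Deadweight loss = €26.4.

Demand slope: (74 − 62)/(67 − 73) = -2, so Qd = 208 − 2P.
Supply slope: (47.5 − 80.5)/(69 − 75) = 5.5, so Qs = 5.5P − 332.
Before the tax: set 208 − 2P = 5.5P − 332 → P* = €72, Q* = 64.
With the tax collected from suppliers, supply shifts: Qs = 5.5(P − 6) − 332.
New equilibrium: consumers pay €76.4, suppliers receive €70.4, Q = 55.2. (Wedge: Pb − Ps = 6.)
Quantity falls by |ΔQ| = |64 − 55.2| = 8.8.
DWL = ½ · t · |ΔQ| = ½ · 6 · 8.8 = €26.4.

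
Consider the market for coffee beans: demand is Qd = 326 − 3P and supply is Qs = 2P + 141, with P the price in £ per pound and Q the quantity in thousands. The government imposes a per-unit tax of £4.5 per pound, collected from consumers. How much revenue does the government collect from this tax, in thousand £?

Without the tax, 326 − 3P = 2P + 141 gives 5P = 185, so P* = £37 and Q* = 215.
With the tax collected from consumers, demand (in seller-price terms) shifts: Qd = 326 − 3(P + 4.5).
New equilibrium: consumers pay £38.8, sellers receive £34.3, Q = 209.6. (Wedge: Pb − Ps = 4.5.)
Revenue = t · Q = 4.5 · 209.6 = £943.2.

Tax revenue = £943.2 thousand.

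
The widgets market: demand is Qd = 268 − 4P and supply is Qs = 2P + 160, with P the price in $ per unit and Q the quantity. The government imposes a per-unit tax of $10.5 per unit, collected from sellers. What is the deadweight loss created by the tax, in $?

Before the tax: set 268 − 4P = 2P + 160 → P* = $18, Q* = 196.
With the tax collected from sellers, supply shifts: Qs = 2(P − 10.5) + 160.
Solving gives Q = 182 with buyers paying $21.5 and sellers receiving $11 (the $10.5 wedge).
Quantity falls by |ΔQ| = |196 − 182| = 14.
DWL = ½ · t · |ΔQ| = ½ · 10.5 · 14 = $73.5.

Deadweight loss = $73.5.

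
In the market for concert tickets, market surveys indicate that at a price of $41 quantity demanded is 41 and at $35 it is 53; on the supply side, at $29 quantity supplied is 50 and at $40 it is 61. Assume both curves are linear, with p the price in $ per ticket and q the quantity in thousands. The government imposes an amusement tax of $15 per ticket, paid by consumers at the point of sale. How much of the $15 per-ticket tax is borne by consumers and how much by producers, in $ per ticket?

Consumers bear $5 per ticket; producers bear $10 per ticket.

Demand slope: (53 − 41)/(35 − 41) = -2, so qd = 123 − 2p.
Supply slope: (61 − 50)/(40 − 29) = 1, so qs = p + 21.
Without the tax, 123 − 2p = p + 21 gives 3p = 102, so p* = $34 and q* = 55.
With the tax collected from consumers, demand (in seller-price terms) shifts: qd = 123 − 2(p + 15).
New equilibrium: consumers pay $39, producers receive $24, q = 45. (Wedge: pb − ps = 15.)
Burden on consumers: $5; on producers: $10. (They sum to $15.)
The less price-elastic side of the market bears the larger share of a per-unit tax.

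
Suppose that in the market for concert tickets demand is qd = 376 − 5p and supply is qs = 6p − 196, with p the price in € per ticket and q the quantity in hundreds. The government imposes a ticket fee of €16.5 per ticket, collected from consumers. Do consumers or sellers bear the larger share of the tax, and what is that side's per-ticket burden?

Without the tax, 376 − 5p = 6p − 196 gives 11p = 572, so p* = €52 and q* = 116.
With the tax collected from consumers, demand (in seller-price terms) shifts: qd = 376 − 5(p + 16.5).
Solving gives q = 71 with consumers paying €61 and sellers receiving €44.5 (the €16.5 wedge).
Per-ticket burden: consumers €9, sellers €7.5.
Consumers take the larger share because demand is less price-elastic here (demand slope 5 vs supply slope 6).
The less price-elastic side of the market bears the larger share of a per-unit tax.

Consumers bear the larger share: €9 per ticket.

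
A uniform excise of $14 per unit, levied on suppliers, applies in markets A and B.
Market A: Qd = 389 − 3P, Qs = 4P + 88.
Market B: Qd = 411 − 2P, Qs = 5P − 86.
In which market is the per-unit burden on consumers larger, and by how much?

Market B, by $2.

Market A: pre-tax P* = $43, Q* = 260; post-tax Q = 236; per-unit burden on consumers = $8.
Market B: pre-tax P* = $71, Q* = 269; post-tax Q = 249; per-unit burden on consumers = $10.
Difference: $8 vs $10 → market B is larger by $2.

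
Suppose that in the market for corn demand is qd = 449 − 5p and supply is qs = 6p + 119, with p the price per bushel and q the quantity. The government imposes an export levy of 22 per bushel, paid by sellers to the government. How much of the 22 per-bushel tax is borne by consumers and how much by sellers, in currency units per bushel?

Consumers bear 12 per bushel; sellers bear 10 per bushel.

Before the tax: set 449 − 5p = 6p + 119 → p* = 30, q* = 299.
With the tax collected from sellers, supply shifts: qs = 6(p − 22) + 119.
Solving gives q = 239 with consumers paying 42 and sellers receiving 20 (the 22 wedge).
Burden on consumers: 12; on sellers: 10. (They sum to 22.)
The less price-elastic side of the market bears the larger share of a per-unit tax.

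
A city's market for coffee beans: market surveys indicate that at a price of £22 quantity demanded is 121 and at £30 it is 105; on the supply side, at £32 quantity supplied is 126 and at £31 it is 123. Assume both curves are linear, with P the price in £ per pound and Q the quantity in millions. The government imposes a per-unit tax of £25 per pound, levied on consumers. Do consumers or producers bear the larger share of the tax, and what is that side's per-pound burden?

Consumers bear the larger share: £15 per pound.

Demand slope: (105 − 121)/(30 − 22) = -2, so Qd = 165 − 2P.
Supply slope: (123 − 126)/(31 − 32) = 3, so Qs = 3P + 30.
Without the tax, 165 − 2P = 3P + 30 gives 5P = 135, so P* = £27 and Q* = 111.
With the tax collected from consumers, demand (in seller-price terms) shifts: Qd = 165 − 2(P + 25).
New equilibrium: consumers pay £42, producers receive £17, Q = 81. (Wedge: Pb − Ps = 25.)
Per-pound burden: consumers £15, producers £10.
Consumers take the larger share because demand is less price-elastic here (demand slope 2 vs supply slope 3).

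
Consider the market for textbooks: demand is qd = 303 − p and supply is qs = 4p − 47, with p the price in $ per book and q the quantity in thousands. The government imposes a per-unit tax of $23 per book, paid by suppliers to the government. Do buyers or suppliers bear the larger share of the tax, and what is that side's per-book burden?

Before the tax: set 303 − p = 4p − 47 → p* = $70, q* = 233.
With the tax collected from suppliers, supply shifts: qs = 4(p − 23) − 47.
Solving gives q = 214.6 with buyers paying $88.4 and suppliers receiving $65.4 (the $23 wedge).
Per-book burden: buyers $18.4, suppliers $4.6.
Buyers take the larger share because demand is less price-elastic here (demand slope 1 vs supply slope 4).

Buyers bear the larger share: $18.4 per book.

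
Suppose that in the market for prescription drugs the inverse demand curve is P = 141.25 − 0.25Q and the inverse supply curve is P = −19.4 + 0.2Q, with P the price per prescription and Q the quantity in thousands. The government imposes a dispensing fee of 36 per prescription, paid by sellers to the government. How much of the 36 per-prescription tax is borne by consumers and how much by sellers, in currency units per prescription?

Rewrite in direct form: Qd = 565 − 4P and Qs = 5P + 97.
Without the tax, 565 − 4P = 5P + 97 gives 9P = 468, so P* = 52 and Q* = 357.
With the tax collected from sellers, supply shifts: Qs = 5(P − 36) + 97.
New equilibrium: consumers pay 72, sellers receive 36, Q = 277. (Wedge: Pb − Ps = 36.)
Burden on consumers: 20; on sellers: 16. (They sum to 36.)
The less price-elastic side of the market bears the larger share of a per-unit tax.

Consumers bear 20 per prescription; sellers bear 16 per prescription.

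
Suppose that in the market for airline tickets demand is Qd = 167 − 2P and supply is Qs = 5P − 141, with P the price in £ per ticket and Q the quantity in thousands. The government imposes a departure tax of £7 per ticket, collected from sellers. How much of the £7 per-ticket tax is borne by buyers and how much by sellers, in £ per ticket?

Without the tax, 167 − 2P = 5P − 141 gives 7P = 308, so P* = £44 and Q* = 79.
With the tax collected from sellers, supply shifts: Qs = 5(P − 7) − 141.
Solving gives Q = 69 with buyers paying £49 and sellers receiving £42 (the £7 wedge).
Burden on buyers: £5; on sellers: £2. (They sum to £7.)
The less price-elastic side of the market bears the larger share of a per-unit tax.

Buyers bear £5 per ticket; sellers bear £2 per ticket.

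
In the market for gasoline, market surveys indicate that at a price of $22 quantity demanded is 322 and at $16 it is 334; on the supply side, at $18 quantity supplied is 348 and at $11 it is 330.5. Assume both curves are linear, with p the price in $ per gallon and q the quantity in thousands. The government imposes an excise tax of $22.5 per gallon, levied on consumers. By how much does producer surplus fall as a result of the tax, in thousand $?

Demand slope: (334 − 322)/(16 − 22) = -2, so qd = 366 − 2p.
Supply slope: (330.5 − 348)/(11 − 18) = 2.5, so qs = 2.5p + 303.
Without the tax, 366 − 2p = 2.5p + 303 gives 4.5p = 63, so p* = $14 and q* = 338.
With the tax collected from consumers, demand (in seller-price terms) shifts: qd = 366 − 2(p + 22.5).
New equilibrium: consumers pay $26.5, sellers receive $4, q = 313. (Wedge: pb − ps = 22.5.)
ΔPS is the trapezoid between Q = 313 and Q = 338 of height $10: ½ · (338 + 313) · 10 = $3255.

Producer surplus falls by $3255 thousand.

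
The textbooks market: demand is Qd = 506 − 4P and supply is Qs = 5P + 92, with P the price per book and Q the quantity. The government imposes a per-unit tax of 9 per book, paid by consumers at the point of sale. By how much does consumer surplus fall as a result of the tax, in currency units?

Without the tax, 506 − 4P = 5P + 92 gives 9P = 414, so P* = 46 and Q* = 322.
With the tax collected from consumers, demand (in seller-price terms) shifts: Qd = 506 − 4(P + 9).
New equilibrium: consumers pay 51, sellers receive 42, Q = 302. (Wedge: Pb − Ps = 9.)
ΔCS is the trapezoid between Q = 302 and Q = 322 of height 5: ½ · (322 + 302) · 5 = 1560.

Consumer surplus falls by 1560.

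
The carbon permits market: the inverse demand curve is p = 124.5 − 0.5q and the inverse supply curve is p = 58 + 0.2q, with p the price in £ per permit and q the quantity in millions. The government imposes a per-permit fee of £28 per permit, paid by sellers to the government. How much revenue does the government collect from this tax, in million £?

Rewrite in direct form: qd = 249 − 2p and qs = 5p − 290.
Without the tax, 249 − 2p = 5p − 290 gives 7p = 539, so p* = £77 and q* = 95.
With the tax collected from sellers, supply shifts: qs = 5(p − 28) − 290.
Solving gives q = 55 with consumers paying £97 and sellers receiving £69 (the £28 wedge).
Revenue = t · Q = 28 · 55 = £1540.

Tax revenue = £1540 million.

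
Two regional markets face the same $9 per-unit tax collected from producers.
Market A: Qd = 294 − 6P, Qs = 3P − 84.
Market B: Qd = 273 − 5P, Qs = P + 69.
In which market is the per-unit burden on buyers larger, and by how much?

Market A, by $1.5.

Market A: pre-tax P* = $42, Q* = 42; post-tax Q = 24; per-unit burden on buyers = $3.
Market B: pre-tax P* = $34, Q* = 103; post-tax Q = 95.5; per-unit burden on buyers = $1.5.
Difference: $3 vs $1.5 → market A is larger by $1.5.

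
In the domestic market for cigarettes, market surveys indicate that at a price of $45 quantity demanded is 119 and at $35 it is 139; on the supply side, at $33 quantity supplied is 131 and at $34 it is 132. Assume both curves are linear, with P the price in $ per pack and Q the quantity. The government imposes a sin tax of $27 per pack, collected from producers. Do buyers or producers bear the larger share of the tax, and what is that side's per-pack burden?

Producers bear the larger share: $18 per pack.

Demand slope: (139 − 119)/(35 − 45) = -2, so Qd = 209 − 2P.
Supply slope: (132 − 131)/(34 − 33) = 1, so Qs = P + 98.
Before the tax: set 209 − 2P = P + 98 → P* = $37, Q* = 135.
With the tax collected from producers, supply shifts: Qs = (P − 27) + 98.
Solving gives Q = 117 with buyers paying $46 and producers receiving $19 (the $27 wedge).
Per-pack burden: buyers $9, producers $18.
Producers take the larger share because supply is less price-elastic here (demand slope 2 vs supply slope 1).
The less price-elastic side of the market bears the larger share of a per-unit tax.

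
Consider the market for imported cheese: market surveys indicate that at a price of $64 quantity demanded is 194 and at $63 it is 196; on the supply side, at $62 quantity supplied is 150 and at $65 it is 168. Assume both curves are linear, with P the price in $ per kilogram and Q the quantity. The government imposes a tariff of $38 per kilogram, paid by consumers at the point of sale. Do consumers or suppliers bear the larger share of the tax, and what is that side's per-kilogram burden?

Consumers bear the larger share: $28.5 per kilogram.

Demand slope: (196 − 194)/(63 − 64) = -2, so Qd = 322 − 2P.
Supply slope: (168 − 150)/(65 − 62) = 6, so Qs = 6P − 222.
Without the tax, 322 − 2P = 6P − 222 gives 8P = 544, so P* = $68 and Q* = 186.
With the tax collected from consumers, demand (in seller-price terms) shifts: Qd = 322 − 2(P + 38).
New equilibrium: consumers pay $96.5, suppliers receive $58.5, Q = 129. (Wedge: Pb − Ps = 38.)
Per-kilogram burden: consumers $28.5, suppliers $9.5.
Consumers take the larger share because demand is less price-elastic here (demand slope 2 vs supply slope 6).
The less price-elastic side of the market bears the larger share of a per-unit tax.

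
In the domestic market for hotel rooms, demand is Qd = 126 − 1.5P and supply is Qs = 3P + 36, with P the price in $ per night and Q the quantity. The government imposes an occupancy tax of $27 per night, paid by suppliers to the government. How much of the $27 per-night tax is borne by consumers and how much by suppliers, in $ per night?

Consumers bear $18 per night; suppliers bear $9 per night.

Without the tax, 126 − 1.5P = 3P + 36 gives 4.5P = 90, so P* = $20 and Q* = 96.
With the tax collected from suppliers, supply shifts: Qs = 3(P − 27) + 36.
Solving gives Q = 69 with consumers paying $38 and suppliers receiving $11 (the $27 wedge).
Burden on consumers: $18; on suppliers: $9. (They sum to $27.)
The less price-elastic side of the market bears the larger share of a per-unit tax.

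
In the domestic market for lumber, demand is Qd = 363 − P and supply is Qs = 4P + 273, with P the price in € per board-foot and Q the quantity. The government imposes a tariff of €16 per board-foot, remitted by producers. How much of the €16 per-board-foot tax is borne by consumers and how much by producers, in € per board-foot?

Without the tax, 363 − P = 4P + 273 gives 5P = 90, so P* = €18 and Q* = 345.
With the tax collected from producers, supply shifts: Qs = 4(P − 16) + 273.
Solving gives Q = 332.2 with consumers paying €30.8 and producers receiving €14.8 (the €16 wedge).
Burden on consumers: €12.8; on producers: €3.2. (They sum to €16.)

Consumers bear €12.8 per board-foot; producers bear €3.2 per board-foot.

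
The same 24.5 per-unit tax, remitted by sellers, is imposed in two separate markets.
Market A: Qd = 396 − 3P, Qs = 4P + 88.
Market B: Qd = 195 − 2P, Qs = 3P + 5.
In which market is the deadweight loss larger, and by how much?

Market A: pre-tax P* = 44, Q* = 264; post-tax Q = 222; deadweight loss = 514.5.
Market B: pre-tax P* = 38, Q* = 119; post-tax Q = 89.6; deadweight loss = 360.15.
Difference: 514.5 vs 360.15 → market A is larger by 154.35.

Market A, by 154.35.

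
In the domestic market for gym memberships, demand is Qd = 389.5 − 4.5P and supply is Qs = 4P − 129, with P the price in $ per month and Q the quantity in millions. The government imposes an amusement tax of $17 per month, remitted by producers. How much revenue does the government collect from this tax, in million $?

Tax revenue = $1343 million.

Without the tax, 389.5 − 4.5P = 4P − 129 gives 8.5P = 518.5, so P* = $61 and Q* = 115.
With the tax collected from producers, supply shifts: Qs = 4(P − 17) − 129.
New equilibrium: consumers pay $69, producers receive $52, Q = 79. (Wedge: Pb − Ps = 17.)
Revenue = t · Q = 17 · 79 = $1343.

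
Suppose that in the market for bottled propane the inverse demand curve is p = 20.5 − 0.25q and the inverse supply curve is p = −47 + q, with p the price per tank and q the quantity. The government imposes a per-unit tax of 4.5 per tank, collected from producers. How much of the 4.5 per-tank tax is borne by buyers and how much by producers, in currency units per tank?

Inverting to q(p) form: qd = 82 − 4p; qs = p + 47.
Without the tax, 82 − 4p = p + 47 gives 5p = 35, so p* = 7 and q* = 54.
With the tax collected from producers, supply shifts: qs = (p − 4.5) + 47.
New equilibrium: buyers pay 7.9, producers receive 3.4, q = 50.4. (Wedge: pb − ps = 4.5.)
Burden on buyers: 0.9; on producers: 3.6. (They sum to 4.5.)

Buyers bear 0.9 per tank; producers bear 3.6 per tank.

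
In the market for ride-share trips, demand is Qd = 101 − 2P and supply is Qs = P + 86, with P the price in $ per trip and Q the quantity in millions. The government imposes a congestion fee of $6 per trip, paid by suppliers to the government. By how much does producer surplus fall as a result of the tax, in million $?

Without the tax, 101 − 2P = P + 86 gives 3P = 15, so P* = $5 and Q* = 91.
With the tax collected from suppliers, supply shifts: Qs = (P − 6) + 86.
Solving gives Q = 87 with buyers paying $7 and suppliers receiving $1 (the $6 wedge).
ΔPS is the trapezoid between Q = 87 and Q = 91 of height $4: ½ · (91 + 87) · 4 = $356.

Producer surplus falls by $356 million.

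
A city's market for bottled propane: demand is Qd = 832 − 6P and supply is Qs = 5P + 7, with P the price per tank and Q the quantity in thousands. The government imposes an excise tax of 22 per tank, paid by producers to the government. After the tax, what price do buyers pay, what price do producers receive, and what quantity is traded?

Buyers pay 85; producers receive 63; quantity = 322.

Without the tax, 832 − 6P = 5P + 7 gives 11P = 825, so P* = 75 and Q* = 382.
With the tax collected from producers, supply shifts: Qs = 5(P − 22) + 7.
New equilibrium: buyers pay 85, producers receive 63, Q = 322. (Wedge: Pb − Ps = 22.)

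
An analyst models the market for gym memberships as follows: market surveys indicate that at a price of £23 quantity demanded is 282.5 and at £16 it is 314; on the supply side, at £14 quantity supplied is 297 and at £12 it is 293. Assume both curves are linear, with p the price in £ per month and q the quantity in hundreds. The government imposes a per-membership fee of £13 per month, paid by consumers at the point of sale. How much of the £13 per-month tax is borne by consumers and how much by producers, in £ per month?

Demand slope: (314 − 282.5)/(16 − 23) = -4.5, so qd = 386 − 4.5p.
Supply slope: (293 − 297)/(12 − 14) = 2, so qs = 2p + 269.
Before the tax: set 386 − 4.5p = 2p + 269 → p* = £18, q* = 305.
With the tax collected from consumers, demand (in seller-price terms) shifts: qd = 386 − 4.5(p + 13).
Solving gives q = 287 with consumers paying £22 and producers receiving £9 (the £13 wedge).
Burden on consumers: £4; on producers: £9. (They sum to £13.)

Consumers bear £4 per month; producers bear £9 per month.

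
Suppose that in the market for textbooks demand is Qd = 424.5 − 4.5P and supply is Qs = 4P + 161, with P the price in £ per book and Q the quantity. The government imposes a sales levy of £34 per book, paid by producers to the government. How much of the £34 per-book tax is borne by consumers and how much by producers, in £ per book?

Without the tax, 424.5 − 4.5P = 4P + 161 gives 8.5P = 263.5, so P* = £31 and Q* = 285.
With the tax collected from producers, supply shifts: Qs = 4(P − 34) + 161.
New equilibrium: consumers pay £47, producers receive £13, Q = 213. (Wedge: Pb − Ps = 34.)
Burden on consumers: £16; on producers: £18. (They sum to £34.)
The less price-elastic side of the market bears the larger share of a per-unit tax.

Consumers bear £16 per book; producers bear £18 per book.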